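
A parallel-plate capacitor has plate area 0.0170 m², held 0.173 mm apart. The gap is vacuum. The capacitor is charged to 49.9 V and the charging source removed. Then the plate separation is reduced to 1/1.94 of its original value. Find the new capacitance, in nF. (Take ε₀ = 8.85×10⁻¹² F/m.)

Initially C₁ = ε₀A/d = 8.85×10⁻¹² × 1.70×10⁻² / 1.73×10⁻⁴ = 8.70×10⁻¹⁰ F.
C = ε₀A/d scales as 1/d, so C₂/C₁ = d₁/d₂ = 1.94.
C₂ = 1.94 × 8.70×10⁻¹⁰ = 1.69×10⁻⁹ F.

C ≈ 1.69 nF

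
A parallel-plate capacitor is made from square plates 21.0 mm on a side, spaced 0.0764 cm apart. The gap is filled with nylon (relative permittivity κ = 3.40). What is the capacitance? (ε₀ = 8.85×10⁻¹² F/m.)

A = (21.0 mm)² = 4.41×10⁻⁴ m².
C = κε₀A/d = 3.40 × 8.85×10⁻¹² × 4.41×10⁻⁴ / 7.64×10⁻⁴ = 1.74×10⁻¹¹ F.

C ≈ 17.4 pF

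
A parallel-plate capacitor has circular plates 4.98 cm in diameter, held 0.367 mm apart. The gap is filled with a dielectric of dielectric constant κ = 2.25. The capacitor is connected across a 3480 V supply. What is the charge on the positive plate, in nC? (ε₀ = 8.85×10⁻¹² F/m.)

A = π(4.98/2 cm)² = 1.95×10⁻³ m².
C = κε₀A/d = 2.25 × 8.85×10⁻¹² × 1.95×10⁻³ / 3.67×10⁻⁴ = 1.06×10⁻¹⁰ F.
Q = CV = 1.06×10⁻¹⁰ × 3480 = 3.68×10⁻⁷ C.

368 nC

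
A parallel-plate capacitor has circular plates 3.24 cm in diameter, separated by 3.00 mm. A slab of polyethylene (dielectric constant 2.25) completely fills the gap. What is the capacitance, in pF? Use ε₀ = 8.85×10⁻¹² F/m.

C ≈ 5.47 pF

A = π(3.24/2 cm)² = 8.24×10⁻⁴ m².
C = κε₀A/d = 2.25 × 8.85×10⁻¹² × 8.24×10⁻⁴ / 3.00×10⁻³ = 5.47×10⁻¹² F.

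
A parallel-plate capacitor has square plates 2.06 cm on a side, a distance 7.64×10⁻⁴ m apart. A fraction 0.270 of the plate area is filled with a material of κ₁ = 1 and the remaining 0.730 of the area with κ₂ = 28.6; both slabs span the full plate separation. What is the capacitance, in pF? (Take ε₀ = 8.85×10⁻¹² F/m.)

A = (2.06 cm)² = 4.24×10⁻⁴ m².
Side-by-side slabs ⇒ two capacitors in parallel, each spanning the full gap.
C₁ = κ₁ε₀A₁/d = 1.00 × 8.85×10⁻¹² × 1.15×10⁻⁴ / 7.64×10⁻⁴ = 1.33×10⁻¹² F.
C₂ = κ₂ε₀A₂/d = 28.6 × 8.85×10⁻¹² × 3.10×10⁻⁴ / 7.64×10⁻⁴ = 1.03×10⁻¹⁰ F.
C = C₁ + C₂ = 1.04×10⁻¹⁰ F.

104 pF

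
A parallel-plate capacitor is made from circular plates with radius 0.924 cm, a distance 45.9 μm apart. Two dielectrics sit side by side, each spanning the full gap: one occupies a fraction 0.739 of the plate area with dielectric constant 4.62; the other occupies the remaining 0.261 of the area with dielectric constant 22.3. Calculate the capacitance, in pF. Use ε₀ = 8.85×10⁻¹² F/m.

A = π(0.924 cm)² = 2.68×10⁻⁴ m².
Side-by-side slabs ⇒ two capacitors in parallel, each spanning the full gap.
C₁ = κ₁ε₀A₁/d = 4.62 × 8.85×10⁻¹² × 1.98×10⁻⁴ / 4.59×10⁻⁵ = 1.77×10⁻¹⁰ F.
C₂ = κ₂ε₀A₂/d = 22.3 × 8.85×10⁻¹² × 7.00×10⁻⁵ / 4.59×10⁻⁵ = 3.01×10⁻¹⁰ F.
C = C₁ + C₂ = 4.78×10⁻¹⁰ F.

478 pF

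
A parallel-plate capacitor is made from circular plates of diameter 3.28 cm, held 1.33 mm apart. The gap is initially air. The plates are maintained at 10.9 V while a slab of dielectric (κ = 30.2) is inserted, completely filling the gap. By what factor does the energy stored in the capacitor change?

Battery connected ⇒ V is held fixed.
C₂ = 30.2 C₁ and U = ½CV², so U₂/U₁ = C₂/C₁ = 30.2.

30.2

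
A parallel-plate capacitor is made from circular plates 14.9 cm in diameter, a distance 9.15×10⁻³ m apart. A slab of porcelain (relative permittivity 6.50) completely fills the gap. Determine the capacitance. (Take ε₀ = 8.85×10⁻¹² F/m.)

110 pF

A = π(14.9/2 cm)² = 1.74×10⁻² m².
C = κε₀A/d = 6.50 × 8.85×10⁻¹² × 1.74×10⁻² / 9.15×10⁻³ = 1.10×10⁻¹⁰ F.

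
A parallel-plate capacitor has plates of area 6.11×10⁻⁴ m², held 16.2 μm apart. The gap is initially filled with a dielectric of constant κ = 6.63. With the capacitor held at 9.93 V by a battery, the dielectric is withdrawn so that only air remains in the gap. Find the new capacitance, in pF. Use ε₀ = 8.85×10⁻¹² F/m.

C ≈ 334 pF

Initially C₁ = κε₀A/d = 6.63 × 8.85×10⁻¹² × 6.11×10⁻⁴ / 1.62×10⁻⁵ = 2.21×10⁻⁹ F.
C = κε₀A/d scales with κ, so C₂/C₁ = 1/κ = 1/6.63 = 0.151.
C₂ = 0.151 × 2.21×10⁻⁹ = 3.34×10⁻¹⁰ F.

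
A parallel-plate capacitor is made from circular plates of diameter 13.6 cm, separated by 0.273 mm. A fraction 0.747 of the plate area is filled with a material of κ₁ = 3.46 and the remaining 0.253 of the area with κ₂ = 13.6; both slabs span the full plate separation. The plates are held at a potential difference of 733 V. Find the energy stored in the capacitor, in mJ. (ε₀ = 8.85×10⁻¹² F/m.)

U ≈ 0.762 mJ

A = π(13.6/2 cm)² = 1.45×10⁻² m².
Side-by-side slabs ⇒ two capacitors in parallel, each spanning the full gap.
C₁ = κ₁ε₀A₁/d = 3.46 × 8.85×10⁻¹² × 1.09×10⁻² / 2.73×10⁻⁴ = 1.22×10⁻⁹ F.
C₂ = κ₂ε₀A₂/d = 13.6 × 8.85×10⁻¹² × 3.68×10⁻³ / 2.73×10⁻⁴ = 1.62×10⁻⁹ F.
C = C₁ + C₂ = 2.84×10⁻⁹ F.
U = ½CV² = ½ × 2.84×10⁻⁹ × (733)² = 7.62×10⁻⁴ J.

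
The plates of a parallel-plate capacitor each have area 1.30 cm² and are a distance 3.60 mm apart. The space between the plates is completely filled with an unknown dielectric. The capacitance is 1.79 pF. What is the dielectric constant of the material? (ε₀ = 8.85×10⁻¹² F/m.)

κ ≈ 5.60

A = 1.30 cm² = 1.30×10⁻⁴ m².
κ = Cd/(ε₀A) = 1.79×10⁻¹² × 3.60×10⁻³ / (8.85×10⁻¹² × 1.30×10⁻⁴) = 5.60.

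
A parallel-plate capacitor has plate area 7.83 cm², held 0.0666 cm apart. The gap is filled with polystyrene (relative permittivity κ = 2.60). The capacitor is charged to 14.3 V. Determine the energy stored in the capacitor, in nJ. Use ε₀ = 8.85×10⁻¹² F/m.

2.77 nJ

A = 7.83 cm² = 7.83×10⁻⁴ m².
C = κε₀A/d = 2.60 × 8.85×10⁻¹² × 7.83×10⁻⁴ / 6.66×10⁻⁴ = 2.71×10⁻¹¹ F.
U = ½CV² = ½ × 2.71×10⁻¹¹ × (14.3)² = 2.77×10⁻⁹ J.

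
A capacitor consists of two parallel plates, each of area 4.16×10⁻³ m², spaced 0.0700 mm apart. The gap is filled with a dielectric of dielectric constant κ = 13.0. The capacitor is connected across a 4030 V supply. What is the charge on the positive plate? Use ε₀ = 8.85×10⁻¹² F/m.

Q ≈ 27.6 μC

C = κε₀A/d = 13.0 × 8.85×10⁻¹² × 4.16×10⁻³ / 7.00×10⁻⁵ = 6.84×10⁻⁹ F.
Q = CV = 6.84×10⁻⁹ × 4030 = 2.76×10⁻⁵ C.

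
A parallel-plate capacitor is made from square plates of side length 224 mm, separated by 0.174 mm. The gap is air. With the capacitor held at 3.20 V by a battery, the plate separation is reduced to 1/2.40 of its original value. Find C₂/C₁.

C₂/C₁ ≈ 2.40

C = ε₀A/d scales as 1/d, so C₂/C₁ = d₁/d₂ = 2.40.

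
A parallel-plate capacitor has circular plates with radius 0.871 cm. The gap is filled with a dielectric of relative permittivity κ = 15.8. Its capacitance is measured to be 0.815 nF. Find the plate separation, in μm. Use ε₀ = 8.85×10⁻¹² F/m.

A = π(0.871 cm)² = 2.38×10⁻⁴ m².
d = κε₀A/C = 15.8 × 8.85×10⁻¹² × 2.38×10⁻⁴ / 8.15×10⁻¹⁰ = 4.09×10⁻⁵ m.

d ≈ 40.9 μm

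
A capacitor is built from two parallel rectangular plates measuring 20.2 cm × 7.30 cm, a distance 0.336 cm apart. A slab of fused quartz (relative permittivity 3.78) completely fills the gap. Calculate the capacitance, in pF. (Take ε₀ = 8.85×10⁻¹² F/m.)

C ≈ 147 pF

A = 20.2 × 7.30 cm² = 1.47×10⁻² m².
C = κε₀A/d = 3.78 × 8.85×10⁻¹² × 1.47×10⁻² / 3.36×10⁻³ = 1.47×10⁻¹⁰ F.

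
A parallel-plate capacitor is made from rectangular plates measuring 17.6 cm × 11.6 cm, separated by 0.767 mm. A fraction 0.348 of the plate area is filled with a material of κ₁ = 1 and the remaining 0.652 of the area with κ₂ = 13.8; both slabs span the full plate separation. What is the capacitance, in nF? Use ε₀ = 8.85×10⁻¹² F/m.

2.20 nF

A = 17.6 × 11.6 cm² = 2.04×10⁻² m².
Side-by-side slabs ⇒ two capacitors in parallel, each spanning the full gap.
C₁ = κ₁ε₀A₁/d = 1.00 × 8.85×10⁻¹² × 7.10×10⁻³ / 7.67×10⁻⁴ = 8.20×10⁻¹¹ F.
C₂ = κ₂ε₀A₂/d = 13.8 × 8.85×10⁻¹² × 1.33×10⁻² / 7.67×10⁻⁴ = 2.12×10⁻⁹ F.
C = C₁ + C₂ = 2.20×10⁻⁹ F.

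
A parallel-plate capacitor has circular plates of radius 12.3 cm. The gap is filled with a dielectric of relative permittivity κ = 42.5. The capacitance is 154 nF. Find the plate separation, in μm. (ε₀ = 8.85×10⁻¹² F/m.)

A = π(12.3 cm)² = 4.75×10⁻² m².
d = κε₀A/C = 42.5 × 8.85×10⁻¹² × 4.75×10⁻² / 1.54×10⁻⁷ = 1.16×10⁻⁴ m.

116 μm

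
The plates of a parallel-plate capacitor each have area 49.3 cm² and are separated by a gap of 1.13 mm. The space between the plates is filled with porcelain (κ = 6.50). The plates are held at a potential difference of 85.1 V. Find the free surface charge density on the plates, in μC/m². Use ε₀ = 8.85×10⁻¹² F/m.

4.33 μC/m²

A = 49.3 cm² = 4.93×10⁻³ m².
C = κε₀A/d = 6.50 × 8.85×10⁻¹² × 4.93×10⁻³ / 1.13×10⁻³ = 2.51×10⁻¹⁰ F.
σ = Q/A = CV/A = 2.51×10⁻¹⁰ × 85.1 / 4.93×10⁻³ = 4.33×10⁻⁶ C/m².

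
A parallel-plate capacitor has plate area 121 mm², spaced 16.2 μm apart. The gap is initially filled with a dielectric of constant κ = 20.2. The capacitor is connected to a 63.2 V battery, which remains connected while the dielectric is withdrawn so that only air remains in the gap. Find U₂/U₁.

Battery connected ⇒ V is held fixed.
C₂ = 0.0495 C₁ and U = ½CV², so U₂/U₁ = C₂/C₁ = 0.0495.

0.0495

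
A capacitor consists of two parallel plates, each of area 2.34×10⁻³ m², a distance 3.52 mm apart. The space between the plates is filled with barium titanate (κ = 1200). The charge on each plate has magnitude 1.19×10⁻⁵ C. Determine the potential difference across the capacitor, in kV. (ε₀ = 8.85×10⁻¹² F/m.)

C = κε₀A/d = 1200 × 8.85×10⁻¹² × 2.34×10⁻³ / 3.52×10⁻³ = 7.06×10⁻⁹ F.
V = Q/C = 1.19×10⁻⁵ / 7.06×10⁻⁹ = 1.69×10³ V.

1.69 kV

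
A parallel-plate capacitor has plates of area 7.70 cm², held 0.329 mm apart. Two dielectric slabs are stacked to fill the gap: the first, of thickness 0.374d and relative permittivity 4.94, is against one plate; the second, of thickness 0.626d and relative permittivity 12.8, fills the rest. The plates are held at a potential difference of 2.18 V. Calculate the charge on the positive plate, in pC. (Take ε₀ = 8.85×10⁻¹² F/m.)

Q ≈ 362 pC

A = 7.70 cm² = 7.70×10⁻⁴ m².
Stacked slabs ⇒ two capacitors in series, each with the full plate area.
C₁ = κ₁ε₀A/d₁ = 4.94 × 8.85×10⁻¹² × 7.70×10⁻⁴ / 1.23×10⁻⁴ = 2.74×10⁻¹⁰ F.
C₂ = κ₂ε₀A/d₂ = 12.8 × 8.85×10⁻¹² × 7.70×10⁻⁴ / 2.06×10⁻⁴ = 4.24×10⁻¹⁰ F.
C = (1/C₁ + 1/C₂)⁻¹ = 1.66×10⁻¹⁰ F.
Q = CV = 1.66×10⁻¹⁰ × 2.18 = 3.62×10⁻¹⁰ C.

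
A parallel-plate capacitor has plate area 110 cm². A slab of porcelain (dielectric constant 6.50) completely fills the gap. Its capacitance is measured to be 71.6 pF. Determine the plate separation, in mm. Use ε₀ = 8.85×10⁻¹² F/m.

A = 110 cm² = 1.10×10⁻² m².
d = κε₀A/C = 6.50 × 8.85×10⁻¹² × 1.10×10⁻² / 7.16×10⁻¹¹ = 8.84×10⁻³ m.

d ≈ 8.84 mm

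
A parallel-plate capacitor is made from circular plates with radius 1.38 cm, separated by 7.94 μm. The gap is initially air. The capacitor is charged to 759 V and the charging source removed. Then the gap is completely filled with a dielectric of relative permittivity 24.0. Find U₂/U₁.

0.0417

Isolated ⇒ Q is held fixed.
C₂ = 24.0 C₁ and U = Q²/(2C), so U₂/U₁ = C₁/C₂ = 0.0417.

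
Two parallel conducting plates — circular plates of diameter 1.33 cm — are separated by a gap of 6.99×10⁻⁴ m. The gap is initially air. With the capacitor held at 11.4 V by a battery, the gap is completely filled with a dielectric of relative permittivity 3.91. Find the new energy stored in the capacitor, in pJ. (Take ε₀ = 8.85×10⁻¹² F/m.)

U ≈ 447 pJ

A = π(1.33/2 cm)² = 1.39×10⁻⁴ m².
Initially C₁ = ε₀A/d = 8.85×10⁻¹² × 1.39×10⁻⁴ / 6.99×10⁻⁴ = 1.76×10⁻¹² F.
U₁ = 1.14×10⁻¹⁰ J.
Battery connected ⇒ V is held fixed. C₂ = 3.91 C₁ and U = ½CV², so U₂/U₁ = C₂/C₁ = 3.91.
U₂ = 3.91 × 1.14×10⁻¹⁰ = 4.47×10⁻¹⁰ J.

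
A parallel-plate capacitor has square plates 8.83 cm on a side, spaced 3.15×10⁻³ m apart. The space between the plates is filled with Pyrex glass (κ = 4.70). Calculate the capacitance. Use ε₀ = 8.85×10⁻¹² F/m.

103 pF

A = (8.83 cm)² = 7.80×10⁻³ m².
C = κε₀A/d = 4.70 × 8.85×10⁻¹² × 7.80×10⁻³ / 3.15×10⁻³ = 1.03×10⁻¹⁰ F.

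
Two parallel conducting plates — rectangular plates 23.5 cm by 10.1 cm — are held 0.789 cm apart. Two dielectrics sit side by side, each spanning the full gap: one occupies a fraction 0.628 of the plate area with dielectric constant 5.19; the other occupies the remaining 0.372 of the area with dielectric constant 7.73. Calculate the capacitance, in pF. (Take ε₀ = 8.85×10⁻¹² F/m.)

C ≈ 163 pF

A = 23.5 × 10.1 cm² = 2.37×10⁻² m².
Side-by-side slabs ⇒ two capacitors in parallel, each spanning the full gap.
C₁ = κ₁ε₀A₁/d = 5.19 × 8.85×10⁻¹² × 1.49×10⁻² / 7.89×10⁻³ = 8.68×10⁻¹¹ F.
C₂ = κ₂ε₀A₂/d = 7.73 × 8.85×10⁻¹² × 8.83×10⁻³ / 7.89×10⁻³ = 7.66×10⁻¹¹ F.
C = C₁ + C₂ = 1.63×10⁻¹⁰ F.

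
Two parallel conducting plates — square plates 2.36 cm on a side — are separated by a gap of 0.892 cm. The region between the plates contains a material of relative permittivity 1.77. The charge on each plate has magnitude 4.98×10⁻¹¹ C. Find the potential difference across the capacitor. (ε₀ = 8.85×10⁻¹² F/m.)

A = (2.36 cm)² = 5.57×10⁻⁴ m².
C = κε₀A/d = 1.77 × 8.85×10⁻¹² × 5.57×10⁻⁴ / 8.92×10⁻³ = 9.78×10⁻¹³ F.
V = Q/C = 4.98×10⁻¹¹ / 9.78×10⁻¹³ = 50.9 V.

V ≈ 50.9 V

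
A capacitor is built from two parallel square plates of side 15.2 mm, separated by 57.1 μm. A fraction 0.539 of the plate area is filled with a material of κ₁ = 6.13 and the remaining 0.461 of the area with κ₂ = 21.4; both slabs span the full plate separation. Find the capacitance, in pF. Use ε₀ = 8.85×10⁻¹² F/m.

A = (15.2 mm)² = 2.31×10⁻⁴ m².
Side-by-side slabs ⇒ two capacitors in parallel, each spanning the full gap.
C₁ = κ₁ε₀A₁/d = 6.13 × 8.85×10⁻¹² × 1.25×10⁻⁴ / 5.71×10⁻⁵ = 1.18×10⁻¹⁰ F.
C₂ = κ₂ε₀A₂/d = 21.4 × 8.85×10⁻¹² × 1.07×10⁻⁴ / 5.71×10⁻⁵ = 3.53×10⁻¹⁰ F.
C = C₁ + C₂ = 4.72×10⁻¹⁰ F.

C ≈ 472 pF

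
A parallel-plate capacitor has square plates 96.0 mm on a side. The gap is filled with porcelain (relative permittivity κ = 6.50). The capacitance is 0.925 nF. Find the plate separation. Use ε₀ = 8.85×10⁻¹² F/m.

A = (96.0 mm)² = 9.22×10⁻³ m².
d = κε₀A/C = 6.50 × 8.85×10⁻¹² × 9.22×10⁻³ / 9.25×10⁻¹⁰ = 5.73×10⁻⁴ m.

0.573 mm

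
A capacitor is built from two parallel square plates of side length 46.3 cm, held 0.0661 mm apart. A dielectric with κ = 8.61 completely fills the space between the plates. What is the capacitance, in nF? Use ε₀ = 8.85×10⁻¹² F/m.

C ≈ 247 nF

A = (46.3 cm)² = 0.214 m².
C = κε₀A/d = 8.61 × 8.85×10⁻¹² × 0.214 / 6.61×10⁻⁵ = 2.47×10⁻⁷ F.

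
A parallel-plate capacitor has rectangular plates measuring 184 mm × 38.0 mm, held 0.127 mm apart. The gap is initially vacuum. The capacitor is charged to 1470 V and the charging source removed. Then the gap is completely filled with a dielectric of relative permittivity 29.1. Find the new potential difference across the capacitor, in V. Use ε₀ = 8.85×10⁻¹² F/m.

A = 184 × 38.0 mm² = 6.99×10⁻³ m².
Initially C₁ = ε₀A/d = 8.85×10⁻¹² × 6.99×10⁻³ / 1.27×10⁻⁴ = 4.87×10⁻¹⁰ F.
V₁ = 1.47×10³ V.
Isolated ⇒ Q is held fixed. C₂ = 29.1 C₁ and V = Q/C, so V₂/V₁ = C₁/C₂ = 0.0344.
V₂ = 0.0344 × 1.47×10³ = 50.5 V.

V ≈ 50.5 V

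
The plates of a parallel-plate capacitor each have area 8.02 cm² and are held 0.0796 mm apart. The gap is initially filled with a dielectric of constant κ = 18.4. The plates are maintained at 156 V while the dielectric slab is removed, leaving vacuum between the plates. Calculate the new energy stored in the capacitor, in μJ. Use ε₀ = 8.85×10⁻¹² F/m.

A = 8.02 cm² = 8.02×10⁻⁴ m².
Initially C₁ = κε₀A/d = 18.4 × 8.85×10⁻¹² × 8.02×10⁻⁴ / 7.96×10⁻⁵ = 1.64×10⁻⁹ F.
U₁ = 2.00×10⁻⁵ J.
Battery connected ⇒ V is held fixed. C₂ = 0.0543 C₁ and U = ½CV², so U₂/U₁ = C₂/C₁ = 0.0543.
U₂ = 0.0543 × 2.00×10⁻⁵ = 1.08×10⁻⁶ J.

U ≈ 1.08 μJ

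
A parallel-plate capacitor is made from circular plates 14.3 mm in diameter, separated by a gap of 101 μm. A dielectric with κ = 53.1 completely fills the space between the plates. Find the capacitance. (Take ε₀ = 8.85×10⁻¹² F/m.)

C ≈ 0.747 nF

A = π(14.3/2 mm)² = 1.61×10⁻⁴ m².
C = κε₀A/d = 53.1 × 8.85×10⁻¹² × 1.61×10⁻⁴ / 1.01×10⁻⁴ = 7.47×10⁻¹⁰ F.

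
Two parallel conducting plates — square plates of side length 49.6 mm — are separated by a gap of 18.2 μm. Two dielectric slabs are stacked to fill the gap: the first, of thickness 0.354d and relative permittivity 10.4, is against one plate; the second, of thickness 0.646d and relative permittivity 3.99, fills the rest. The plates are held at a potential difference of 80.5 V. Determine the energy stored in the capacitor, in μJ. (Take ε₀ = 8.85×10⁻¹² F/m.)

U ≈ 19.8 μJ

A = (49.6 mm)² = 2.46×10⁻³ m².
Stacked slabs ⇒ two capacitors in series, each with the full plate area.
C₁ = κ₁ε₀A/d₁ = 10.4 × 8.85×10⁻¹² × 2.46×10⁻³ / 6.44×10⁻⁶ = 3.51×10⁻⁸ F.
C₂ = κ₂ε₀A/d₂ = 3.99 × 8.85×10⁻¹² × 2.46×10⁻³ / 1.18×10⁻⁵ = 7.39×10⁻⁹ F.
C = (1/C₁ + 1/C₂)⁻¹ = 6.11×10⁻⁹ F.
U = ½CV² = ½ × 6.11×10⁻⁹ × (80.5)² = 1.98×10⁻⁵ J.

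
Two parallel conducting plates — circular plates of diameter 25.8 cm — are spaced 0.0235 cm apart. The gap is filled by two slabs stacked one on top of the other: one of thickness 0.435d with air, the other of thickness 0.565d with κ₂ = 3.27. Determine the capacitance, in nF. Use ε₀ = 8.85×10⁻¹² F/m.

3.24 nF

A = π(25.8/2 cm)² = 5.23×10⁻² m².
Stacked slabs ⇒ two capacitors in series, each with the full plate area.
C₁ = κ₁ε₀A/d₁ = 1.00 × 8.85×10⁻¹² × 5.23×10⁻² / 1.02×10⁻⁴ = 4.53×10⁻⁹ F.
C₂ = κ₂ε₀A/d₂ = 3.27 × 8.85×10⁻¹² × 5.23×10⁻² / 1.33×10⁻⁴ = 1.14×10⁻⁸ F.
C = (1/C₁ + 1/C₂)⁻¹ = 3.24×10⁻⁹ F.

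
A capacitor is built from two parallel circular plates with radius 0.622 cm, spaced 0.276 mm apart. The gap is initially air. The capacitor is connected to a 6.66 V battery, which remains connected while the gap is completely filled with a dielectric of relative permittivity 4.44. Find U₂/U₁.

4.44

Battery connected ⇒ V is held fixed.
C₂ = 4.44 C₁ and U = ½CV², so U₂/U₁ = C₂/C₁ = 4.44.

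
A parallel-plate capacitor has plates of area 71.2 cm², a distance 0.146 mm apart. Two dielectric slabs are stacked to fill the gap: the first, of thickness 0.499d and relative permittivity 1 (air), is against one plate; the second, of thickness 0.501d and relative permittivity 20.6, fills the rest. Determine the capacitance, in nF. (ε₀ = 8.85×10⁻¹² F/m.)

0.825 nF

A = 71.2 cm² = 7.12×10⁻³ m².
Stacked slabs ⇒ two capacitors in series, each with the full plate area.
C₁ = κ₁ε₀A/d₁ = 1.00 × 8.85×10⁻¹² × 7.12×10⁻³ / 7.29×10⁻⁵ = 8.65×10⁻¹⁰ F.
C₂ = κ₂ε₀A/d₂ = 20.6 × 8.85×10⁻¹² × 7.12×10⁻³ / 7.31×10⁻⁵ = 1.77×10⁻⁸ F.
C = (1/C₁ + 1/C₂)⁻¹ = 8.25×10⁻¹⁰ F.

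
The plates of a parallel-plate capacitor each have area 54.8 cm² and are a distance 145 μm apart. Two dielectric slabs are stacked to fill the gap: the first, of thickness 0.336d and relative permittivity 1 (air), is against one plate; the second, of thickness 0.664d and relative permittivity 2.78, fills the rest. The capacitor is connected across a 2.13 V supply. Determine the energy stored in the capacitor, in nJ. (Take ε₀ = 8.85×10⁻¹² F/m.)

1.32 nJ

A = 54.8 cm² = 5.48×10⁻³ m².
Stacked slabs ⇒ two capacitors in series, each with the full plate area.
C₁ = κ₁ε₀A/d₁ = 1.00 × 8.85×10⁻¹² × 5.48×10⁻³ / 4.87×10⁻⁵ = 9.95×10⁻¹⁰ F.
C₂ = κ₂ε₀A/d₂ = 2.78 × 8.85×10⁻¹² × 5.48×10⁻³ / 9.63×10⁻⁵ = 1.40×10⁻⁹ F.
C = (1/C₁ + 1/C₂)⁻¹ = 5.82×10⁻¹⁰ F.
U = ½CV² = ½ × 5.82×10⁻¹⁰ × (2.13)² = 1.32×10⁻⁹ J.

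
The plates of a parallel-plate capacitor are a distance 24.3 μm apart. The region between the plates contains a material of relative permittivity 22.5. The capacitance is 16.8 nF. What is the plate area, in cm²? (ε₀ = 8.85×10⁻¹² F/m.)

A = Cd/(κε₀) = 1.68×10⁻⁸ × 2.43×10⁻⁵ / (22.5 × 8.85×10⁻¹²) = 2.05×10⁻³ m².

20.5 cm²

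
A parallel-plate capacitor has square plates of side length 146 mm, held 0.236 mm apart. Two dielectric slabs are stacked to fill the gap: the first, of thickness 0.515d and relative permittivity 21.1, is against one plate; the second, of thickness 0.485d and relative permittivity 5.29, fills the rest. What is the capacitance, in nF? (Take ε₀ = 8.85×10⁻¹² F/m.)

C ≈ 6.89 nF

A = (146 mm)² = 2.13×10⁻² m².
Stacked slabs ⇒ two capacitors in series, each with the full plate area.
C₁ = κ₁ε₀A/d₁ = 21.1 × 8.85×10⁻¹² × 2.13×10⁻² / 1.22×10⁻⁴ = 3.28×10⁻⁸ F.
C₂ = κ₂ε₀A/d₂ = 5.29 × 8.85×10⁻¹² × 2.13×10⁻² / 1.14×10⁻⁴ = 8.72×10⁻⁹ F.
C = (1/C₁ + 1/C₂)⁻¹ = 6.89×10⁻⁹ F.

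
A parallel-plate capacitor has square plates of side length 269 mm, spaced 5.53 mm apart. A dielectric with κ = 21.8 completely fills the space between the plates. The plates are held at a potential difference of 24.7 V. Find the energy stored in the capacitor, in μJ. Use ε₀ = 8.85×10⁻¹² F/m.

A = (269 mm)² = 7.24×10⁻² m².
C = κε₀A/d = 21.8 × 8.85×10⁻¹² × 7.24×10⁻² / 5.53×10⁻³ = 2.52×10⁻⁹ F.
U = ½CV² = ½ × 2.52×10⁻⁹ × (24.7)² = 7.70×10⁻⁷ J.

0.770 μJ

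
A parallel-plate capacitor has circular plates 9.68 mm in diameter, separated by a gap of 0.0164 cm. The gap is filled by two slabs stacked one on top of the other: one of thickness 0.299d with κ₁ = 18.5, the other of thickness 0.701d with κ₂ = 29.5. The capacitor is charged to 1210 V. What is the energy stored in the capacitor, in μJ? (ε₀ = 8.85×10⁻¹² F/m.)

A = π(9.68/2 mm)² = 7.36×10⁻⁵ m².
Stacked slabs ⇒ two capacitors in series, each with the full plate area.
C₁ = κ₁ε₀A/d₁ = 18.5 × 8.85×10⁻¹² × 7.36×10⁻⁵ / 4.90×10⁻⁵ = 2.46×10⁻¹⁰ F.
C₂ = κ₂ε₀A/d₂ = 29.5 × 8.85×10⁻¹² × 7.36×10⁻⁵ / 1.15×10⁻⁴ = 1.67×10⁻¹⁰ F.
C = (1/C₁ + 1/C₂)⁻¹ = 9.95×10⁻¹¹ F.
U = ½CV² = ½ × 9.95×10⁻¹¹ × (1210)² = 7.28×10⁻⁵ J.

U ≈ 72.8 μJ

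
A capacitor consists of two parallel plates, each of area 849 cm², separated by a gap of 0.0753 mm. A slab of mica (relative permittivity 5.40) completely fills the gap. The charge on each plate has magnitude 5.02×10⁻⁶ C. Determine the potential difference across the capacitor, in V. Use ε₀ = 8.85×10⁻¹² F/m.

A = 849 cm² = 8.49×10⁻² m².
C = κε₀A/d = 5.40 × 8.85×10⁻¹² × 8.49×10⁻² / 7.53×10⁻⁵ = 5.39×10⁻⁸ F.
V = Q/C = 5.02×10⁻⁶ / 5.39×10⁻⁸ = 93.2 V.

93.2 V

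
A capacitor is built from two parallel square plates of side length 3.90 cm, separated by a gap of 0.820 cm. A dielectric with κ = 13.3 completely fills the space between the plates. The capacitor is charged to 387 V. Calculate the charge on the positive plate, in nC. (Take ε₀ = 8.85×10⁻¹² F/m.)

Q ≈ 8.45 nC

A = (3.90 cm)² = 1.52×10⁻³ m².
C = κε₀A/d = 13.3 × 8.85×10⁻¹² × 1.52×10⁻³ / 8.20×10⁻³ = 2.18×10⁻¹¹ F.
Q = CV = 2.18×10⁻¹¹ × 387 = 8.45×10⁻⁹ C.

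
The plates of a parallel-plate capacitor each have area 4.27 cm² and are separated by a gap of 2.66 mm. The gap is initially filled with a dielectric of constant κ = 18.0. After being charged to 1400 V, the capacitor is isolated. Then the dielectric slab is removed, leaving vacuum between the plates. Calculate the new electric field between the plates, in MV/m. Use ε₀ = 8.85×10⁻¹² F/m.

9.47 MV/m

A = 4.27 cm² = 4.27×10⁻⁴ m².
Initially C₁ = κε₀A/d = 18.0 × 8.85×10⁻¹² × 4.27×10⁻⁴ / 2.66×10⁻³ = 2.56×10⁻¹¹ F.
E₁ = 5.26×10⁵ V/m.
Isolated ⇒ Q is held fixed. V₂ = Q/C₂ = V₁/0.0556; E = V/d, so E₂/E₁ = (V₂/V₁)(d₁/d₂) = 18.0.
E₂ = 18.0 × 5.26×10⁵ = 9.47×10⁶ V/m.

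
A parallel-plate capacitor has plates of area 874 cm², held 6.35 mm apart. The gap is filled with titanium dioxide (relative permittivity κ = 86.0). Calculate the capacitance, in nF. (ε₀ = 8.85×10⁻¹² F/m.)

10.5 nF

A = 874 cm² = 8.74×10⁻² m².
C = κε₀A/d = 86.0 × 8.85×10⁻¹² × 8.74×10⁻² / 6.35×10⁻³ = 1.05×10⁻⁸ F.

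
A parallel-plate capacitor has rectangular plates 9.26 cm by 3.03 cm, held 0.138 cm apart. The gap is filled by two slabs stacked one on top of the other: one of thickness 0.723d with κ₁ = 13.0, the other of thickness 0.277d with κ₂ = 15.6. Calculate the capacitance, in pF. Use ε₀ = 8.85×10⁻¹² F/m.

A = 9.26 × 3.03 cm² = 2.81×10⁻³ m².
Stacked slabs ⇒ two capacitors in series, each with the full plate area.
C₁ = κ₁ε₀A/d₁ = 13.0 × 8.85×10⁻¹² × 2.81×10⁻³ / 9.98×10⁻⁴ = 3.24×10⁻¹⁰ F.
C₂ = κ₂ε₀A/d₂ = 15.6 × 8.85×10⁻¹² × 2.81×10⁻³ / 3.82×10⁻⁴ = 1.01×10⁻⁹ F.
C = (1/C₁ + 1/C₂)⁻¹ = 2.45×10⁻¹⁰ F.

C ≈ 245 pF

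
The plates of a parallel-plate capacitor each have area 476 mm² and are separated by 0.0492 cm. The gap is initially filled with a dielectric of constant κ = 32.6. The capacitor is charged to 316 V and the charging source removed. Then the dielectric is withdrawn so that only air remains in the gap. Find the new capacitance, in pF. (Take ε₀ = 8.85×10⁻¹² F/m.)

8.56 pF

A = 476 mm² = 4.76×10⁻⁴ m².
Initially C₁ = κε₀A/d = 32.6 × 8.85×10⁻¹² × 4.76×10⁻⁴ / 4.92×10⁻⁴ = 2.79×10⁻¹⁰ F.
C = κε₀A/d scales with κ, so C₂/C₁ = 1/κ = 1/32.6 = 0.0307.
C₂ = 0.0307 × 2.79×10⁻¹⁰ = 8.56×10⁻¹² F.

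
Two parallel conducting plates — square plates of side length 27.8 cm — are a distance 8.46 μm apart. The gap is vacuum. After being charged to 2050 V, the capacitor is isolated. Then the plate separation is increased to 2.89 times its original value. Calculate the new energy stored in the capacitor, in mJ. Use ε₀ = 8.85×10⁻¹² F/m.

A = (27.8 cm)² = 7.73×10⁻² m².
Initially C₁ = ε₀A/d = 8.85×10⁻¹² × 7.73×10⁻² / 8.46×10⁻⁶ = 8.08×10⁻⁸ F.
U₁ = 0.170 J.
Isolated ⇒ Q is held fixed. C₂ = 0.346 C₁ and U = Q²/(2C), so U₂/U₁ = C₁/C₂ = 2.89.
U₂ = 2.89 × 0.170 = 0.491 J.

U ≈ 491 mJ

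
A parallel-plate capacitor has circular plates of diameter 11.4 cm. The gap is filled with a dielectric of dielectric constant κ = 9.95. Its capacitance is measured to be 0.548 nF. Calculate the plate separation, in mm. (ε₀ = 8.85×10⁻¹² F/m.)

d ≈ 1.64 mm

A = π(11.4/2 cm)² = 1.02×10⁻² m².
d = κε₀A/C = 9.95 × 8.85×10⁻¹² × 1.02×10⁻² / 5.48×10⁻¹⁰ = 1.64×10⁻³ m.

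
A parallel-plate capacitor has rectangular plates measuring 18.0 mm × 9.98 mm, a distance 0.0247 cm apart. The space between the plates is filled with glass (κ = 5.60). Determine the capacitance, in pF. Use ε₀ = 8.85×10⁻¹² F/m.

C ≈ 36.0 pF

A = 18.0 × 9.98 mm² = 1.80×10⁻⁴ m².
C = κε₀A/d = 5.60 × 8.85×10⁻¹² × 1.80×10⁻⁴ / 2.47×10⁻⁴ = 3.60×10⁻¹¹ F.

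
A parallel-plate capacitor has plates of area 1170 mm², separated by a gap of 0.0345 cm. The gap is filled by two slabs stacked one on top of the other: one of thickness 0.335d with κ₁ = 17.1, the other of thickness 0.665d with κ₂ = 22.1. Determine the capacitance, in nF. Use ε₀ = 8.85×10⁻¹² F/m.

A = 1170 mm² = 1.17×10⁻³ m².
Stacked slabs ⇒ two capacitors in series, each with the full plate area.
C₁ = κ₁ε₀A/d₁ = 17.1 × 8.85×10⁻¹² × 1.17×10⁻³ / 1.16×10⁻⁴ = 1.53×10⁻⁹ F.
C₂ = κ₂ε₀A/d₂ = 22.1 × 8.85×10⁻¹² × 1.17×10⁻³ / 2.29×10⁻⁴ = 9.97×10⁻¹⁰ F.
C = (1/C₁ + 1/C₂)⁻¹ = 6.04×10⁻¹⁰ F.

C ≈ 0.604 nF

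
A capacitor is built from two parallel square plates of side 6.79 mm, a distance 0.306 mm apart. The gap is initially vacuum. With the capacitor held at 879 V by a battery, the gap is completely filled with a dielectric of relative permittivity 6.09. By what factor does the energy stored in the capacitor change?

Battery connected ⇒ V is held fixed.
C₂ = 6.09 C₁ and U = ½CV², so U₂/U₁ = C₂/C₁ = 6.09.

U₂/U₁ ≈ 6.09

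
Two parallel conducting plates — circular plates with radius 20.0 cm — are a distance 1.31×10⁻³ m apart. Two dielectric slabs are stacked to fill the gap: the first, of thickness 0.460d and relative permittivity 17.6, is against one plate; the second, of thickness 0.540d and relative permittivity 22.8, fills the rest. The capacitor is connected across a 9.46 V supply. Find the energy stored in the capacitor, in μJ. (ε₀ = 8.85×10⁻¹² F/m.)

A = π(20.0 cm)² = 0.126 m².
Stacked slabs ⇒ two capacitors in series, each with the full plate area.
C₁ = κ₁ε₀A/d₁ = 17.6 × 8.85×10⁻¹² × 0.126 / 6.03×10⁻⁴ = 3.25×10⁻⁸ F.
C₂ = κ₂ε₀A/d₂ = 22.8 × 8.85×10⁻¹² × 0.126 / 7.07×10⁻⁴ = 3.58×10⁻⁸ F.
C = (1/C₁ + 1/C₂)⁻¹ = 1.70×10⁻⁸ F.
U = ½CV² = ½ × 1.70×10⁻⁸ × (9.46)² = 7.62×10⁻⁷ J.

0.762 μJ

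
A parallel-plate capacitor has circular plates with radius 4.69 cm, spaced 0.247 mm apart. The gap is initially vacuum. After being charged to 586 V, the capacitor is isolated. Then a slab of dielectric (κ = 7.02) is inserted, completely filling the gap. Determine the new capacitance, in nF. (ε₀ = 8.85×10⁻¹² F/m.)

A = π(4.69 cm)² = 6.91×10⁻³ m².
Initially C₁ = ε₀A/d = 8.85×10⁻¹² × 6.91×10⁻³ / 2.47×10⁻⁴ = 2.48×10⁻¹⁰ F.
C = κε₀A/d scales with κ, so C₂/C₁ = κ = 7.02.
C₂ = 7.02 × 2.48×10⁻¹⁰ = 1.74×10⁻⁹ F.

1.74 nF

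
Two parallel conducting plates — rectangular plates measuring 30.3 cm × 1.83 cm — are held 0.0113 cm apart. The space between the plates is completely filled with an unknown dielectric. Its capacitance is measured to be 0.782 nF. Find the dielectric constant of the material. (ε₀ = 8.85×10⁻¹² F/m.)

A = 30.3 × 1.83 cm² = 5.54×10⁻³ m².
κ = Cd/(ε₀A) = 7.82×10⁻¹⁰ × 1.13×10⁻⁴ / (8.85×10⁻¹² × 5.54×10⁻³) = 1.80.

κ ≈ 1.80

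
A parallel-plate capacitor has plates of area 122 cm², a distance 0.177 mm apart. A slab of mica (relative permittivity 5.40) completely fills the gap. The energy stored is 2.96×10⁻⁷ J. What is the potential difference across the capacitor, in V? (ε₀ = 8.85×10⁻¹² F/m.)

V ≈ 13.4 V

A = 122 cm² = 1.22×10⁻² m².
C = κε₀A/d = 5.40 × 8.85×10⁻¹² × 1.22×10⁻² / 1.77×10⁻⁴ = 3.29×10⁻⁹ F.
V = √(2U/C) = √(2 × 2.96×10⁻⁷ / 3.29×10⁻⁹) = 13.4 V.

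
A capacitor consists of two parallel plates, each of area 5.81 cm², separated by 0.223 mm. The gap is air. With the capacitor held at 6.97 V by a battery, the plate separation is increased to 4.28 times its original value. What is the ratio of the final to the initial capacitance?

C = ε₀A/d scales as 1/d, so C₂/C₁ = d₁/d₂ = 1/4.28 = 0.234.

0.234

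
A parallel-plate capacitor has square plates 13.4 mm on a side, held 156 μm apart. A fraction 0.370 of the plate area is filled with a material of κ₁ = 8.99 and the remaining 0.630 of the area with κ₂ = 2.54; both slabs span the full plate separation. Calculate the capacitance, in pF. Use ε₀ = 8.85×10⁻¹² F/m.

A = (13.4 mm)² = 1.80×10⁻⁴ m².
Side-by-side slabs ⇒ two capacitors in parallel, each spanning the full gap.
C₁ = κ₁ε₀A₁/d = 8.99 × 8.85×10⁻¹² × 6.64×10⁻⁵ / 1.56×10⁻⁴ = 3.39×10⁻¹¹ F.
C₂ = κ₂ε₀A₂/d = 2.54 × 8.85×10⁻¹² × 1.13×10⁻⁴ / 1.56×10⁻⁴ = 1.63×10⁻¹¹ F.
C = C₁ + C₂ = 5.02×10⁻¹¹ F.

C ≈ 50.2 pF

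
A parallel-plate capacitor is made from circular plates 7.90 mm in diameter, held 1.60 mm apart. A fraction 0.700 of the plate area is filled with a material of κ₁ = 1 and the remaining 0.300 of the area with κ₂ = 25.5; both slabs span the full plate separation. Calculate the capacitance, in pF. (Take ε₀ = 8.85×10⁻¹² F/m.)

C ≈ 2.26 pF

A = π(7.90/2 mm)² = 4.90×10⁻⁵ m².
Side-by-side slabs ⇒ two capacitors in parallel, each spanning the full gap.
C₁ = κ₁ε₀A₁/d = 1.00 × 8.85×10⁻¹² × 3.43×10⁻⁵ / 1.60×10⁻³ = 1.90×10⁻¹³ F.
C₂ = κ₂ε₀A₂/d = 25.5 × 8.85×10⁻¹² × 1.47×10⁻⁵ / 1.60×10⁻³ = 2.07×10⁻¹² F.
C = C₁ + C₂ = 2.26×10⁻¹² F.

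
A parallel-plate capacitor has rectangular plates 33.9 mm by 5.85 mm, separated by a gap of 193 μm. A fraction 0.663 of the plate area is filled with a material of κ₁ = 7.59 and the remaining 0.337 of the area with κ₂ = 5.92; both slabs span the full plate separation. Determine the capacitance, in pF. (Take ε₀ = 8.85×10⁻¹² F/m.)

C ≈ 63.9 pF

A = 33.9 × 5.85 mm² = 1.98×10⁻⁴ m².
Side-by-side slabs ⇒ two capacitors in parallel, each spanning the full gap.
C₁ = κ₁ε₀A₁/d = 7.59 × 8.85×10⁻¹² × 1.31×10⁻⁴ / 1.93×10⁻⁴ = 4.58×10⁻¹¹ F.
C₂ = κ₂ε₀A₂/d = 5.92 × 8.85×10⁻¹² × 6.68×10⁻⁵ / 1.93×10⁻⁴ = 1.81×10⁻¹¹ F.
C = C₁ + C₂ = 6.39×10⁻¹¹ F.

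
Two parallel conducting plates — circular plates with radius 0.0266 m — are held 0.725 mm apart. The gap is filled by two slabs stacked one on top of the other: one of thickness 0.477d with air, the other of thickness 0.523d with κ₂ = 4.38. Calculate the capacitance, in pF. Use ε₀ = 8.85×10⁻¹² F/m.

A = π(0.0266 m)² = 2.22×10⁻³ m².
Stacked slabs ⇒ two capacitors in series, each with the full plate area.
C₁ = κ₁ε₀A/d₁ = 1.00 × 8.85×10⁻¹² × 2.22×10⁻³ / 3.46×10⁻⁴ = 5.69×10⁻¹¹ F.
C₂ = κ₂ε₀A/d₂ = 4.38 × 8.85×10⁻¹² × 2.22×10⁻³ / 3.79×10⁻⁴ = 2.27×10⁻¹⁰ F.
C = (1/C₁ + 1/C₂)⁻¹ = 4.55×10⁻¹¹ F.

45.5 pF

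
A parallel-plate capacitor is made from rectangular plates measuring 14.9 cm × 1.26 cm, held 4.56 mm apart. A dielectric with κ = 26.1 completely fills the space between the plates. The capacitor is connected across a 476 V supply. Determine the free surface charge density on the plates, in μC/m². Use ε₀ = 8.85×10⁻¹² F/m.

A = 14.9 × 1.26 cm² = 1.88×10⁻³ m².
C = κε₀A/d = 26.1 × 8.85×10⁻¹² × 1.88×10⁻³ / 4.56×10⁻³ = 9.51×10⁻¹¹ F.
σ = Q/A = CV/A = 9.51×10⁻¹¹ × 476 / 1.88×10⁻³ = 2.41×10⁻⁵ C/m².

σ ≈ 24.1 μC/m²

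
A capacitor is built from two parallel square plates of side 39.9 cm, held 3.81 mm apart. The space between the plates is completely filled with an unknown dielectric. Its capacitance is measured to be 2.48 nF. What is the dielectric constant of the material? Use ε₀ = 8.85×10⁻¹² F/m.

A = (39.9 cm)² = 0.159 m².
κ = Cd/(ε₀A) = 2.48×10⁻⁹ × 3.81×10⁻³ / (8.85×10⁻¹² × 0.159) = 6.71.

6.71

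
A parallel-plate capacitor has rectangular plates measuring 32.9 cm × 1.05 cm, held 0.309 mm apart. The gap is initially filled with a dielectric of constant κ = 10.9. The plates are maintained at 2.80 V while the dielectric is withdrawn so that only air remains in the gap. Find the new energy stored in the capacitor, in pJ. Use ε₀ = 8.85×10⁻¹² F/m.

388 pJ

A = 32.9 × 1.05 cm² = 3.45×10⁻³ m².
Initially C₁ = κε₀A/d = 10.9 × 8.85×10⁻¹² × 3.45×10⁻³ / 3.09×10⁻⁴ = 1.08×10⁻⁹ F.
U₁ = 4.23×10⁻⁹ J.
Battery connected ⇒ V is held fixed. C₂ = 0.0917 C₁ and U = ½CV², so U₂/U₁ = C₂/C₁ = 0.0917.
U₂ = 0.0917 × 4.23×10⁻⁹ = 3.88×10⁻¹⁰ J.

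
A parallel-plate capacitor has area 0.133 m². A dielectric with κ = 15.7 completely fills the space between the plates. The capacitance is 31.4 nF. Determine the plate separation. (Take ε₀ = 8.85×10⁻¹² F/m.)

d = κε₀A/C = 15.7 × 8.85×10⁻¹² × 0.133 / 3.14×10⁻⁸ = 5.89×10⁻⁴ m.

d ≈ 0.589 mm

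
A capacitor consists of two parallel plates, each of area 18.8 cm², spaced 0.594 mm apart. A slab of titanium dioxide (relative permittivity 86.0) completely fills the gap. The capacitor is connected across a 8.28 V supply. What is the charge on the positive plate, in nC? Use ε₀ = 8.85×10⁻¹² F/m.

A = 18.8 cm² = 1.88×10⁻³ m².
C = κε₀A/d = 86.0 × 8.85×10⁻¹² × 1.88×10⁻³ / 5.94×10⁻⁴ = 2.41×10⁻⁹ F.
Q = CV = 2.41×10⁻⁹ × 8.28 = 1.99×10⁻⁸ C.

Q ≈ 19.9 nC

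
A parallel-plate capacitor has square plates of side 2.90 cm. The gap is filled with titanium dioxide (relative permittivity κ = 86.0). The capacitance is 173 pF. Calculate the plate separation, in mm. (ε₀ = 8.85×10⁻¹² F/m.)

3.70 mm

A = (2.90 cm)² = 8.41×10⁻⁴ m².
d = κε₀A/C = 86.0 × 8.85×10⁻¹² × 8.41×10⁻⁴ / 1.73×10⁻¹⁰ = 3.70×10⁻³ m.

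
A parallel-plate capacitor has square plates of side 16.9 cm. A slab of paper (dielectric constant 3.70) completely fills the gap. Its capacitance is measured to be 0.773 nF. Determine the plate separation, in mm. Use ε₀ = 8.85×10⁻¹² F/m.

1.21 mm

A = (16.9 cm)² = 2.86×10⁻² m².
d = κε₀A/C = 3.70 × 8.85×10⁻¹² × 2.86×10⁻² / 7.73×10⁻¹⁰ = 1.21×10⁻³ m.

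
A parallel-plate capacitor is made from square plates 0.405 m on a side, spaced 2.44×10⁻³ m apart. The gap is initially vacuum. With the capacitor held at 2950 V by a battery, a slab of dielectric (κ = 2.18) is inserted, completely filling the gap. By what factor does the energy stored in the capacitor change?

Battery connected ⇒ V is held fixed.
C₂ = 2.18 C₁ and U = ½CV², so U₂/U₁ = C₂/C₁ = 2.18.

2.18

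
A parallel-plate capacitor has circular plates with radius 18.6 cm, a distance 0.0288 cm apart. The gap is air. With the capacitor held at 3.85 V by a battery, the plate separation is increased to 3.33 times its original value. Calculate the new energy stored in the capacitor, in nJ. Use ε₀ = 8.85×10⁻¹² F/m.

7.43 nJ

A = π(18.6 cm)² = 0.109 m².
Initially C₁ = ε₀A/d = 8.85×10⁻¹² × 0.109 / 2.88×10⁻⁴ = 3.34×10⁻⁹ F.
U₁ = 2.48×10⁻⁸ J.
Battery connected ⇒ V is held fixed. C₂ = 0.300 C₁ and U = ½CV², so U₂/U₁ = C₂/C₁ = 0.300.
U₂ = 0.300 × 2.48×10⁻⁸ = 7.43×10⁻⁹ J.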